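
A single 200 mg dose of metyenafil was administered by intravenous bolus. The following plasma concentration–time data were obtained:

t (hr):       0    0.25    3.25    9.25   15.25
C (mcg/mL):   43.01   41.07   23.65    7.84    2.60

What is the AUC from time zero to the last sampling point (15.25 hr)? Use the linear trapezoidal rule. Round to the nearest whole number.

Trapezoidal AUC_0→15.25:
  [0→0.25]: (43.01+41.07)/2 × 0.25 = 10.51
  [0.25→3.25]: (41.07+23.65)/2 × 3 = 97.08
  [3.25→9.25]: (23.65+7.84)/2 × 6 = 94.47
  [9.25→15.25]: (7.84+2.60)/2 × 6 = 31.32
  Sum = 233.38 mcg/mL·hr

AUC = 233 mcg/mL·hr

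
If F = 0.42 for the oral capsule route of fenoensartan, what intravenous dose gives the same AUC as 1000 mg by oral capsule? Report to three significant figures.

D_iv = 420 mg

Systemic exposure from an extravascular dose = F × D_ev, so the equivalent IV dose is F × D_ev.
D_iv = F × D_ev = 0.42 × 1000 = 420 mg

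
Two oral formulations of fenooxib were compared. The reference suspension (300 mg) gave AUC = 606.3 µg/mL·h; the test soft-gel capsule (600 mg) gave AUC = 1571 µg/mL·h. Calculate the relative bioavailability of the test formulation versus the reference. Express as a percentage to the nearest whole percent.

F_rel = 130%

F_rel = (AUC_test/D_test) / (AUC_ref/D_ref)
      = (1571/600) / (606.3/300)
      = 2.61833 / 2.021 = 1.2956 = 129.56%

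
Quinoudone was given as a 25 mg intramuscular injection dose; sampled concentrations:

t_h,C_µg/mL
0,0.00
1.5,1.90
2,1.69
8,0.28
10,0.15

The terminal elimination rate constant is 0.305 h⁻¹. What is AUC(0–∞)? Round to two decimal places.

AUC = 9.15 µg/mL·h

Trapezoidal AUC_0→10:
  [0→1.5]: (0.00+1.90)/2 × 1.5 = 1.425
  [1.5→2]: (1.90+1.69)/2 × 0.5 = 0.8975
  [2→8]: (1.69+0.28)/2 × 6 = 5.91
  [8→10]: (0.28+0.15)/2 × 2 = 0.43
  Sum = 8.6625 µg/mL·h
Extrapolated tail: C_last / k_e = 0.15 / 0.305 = 0.492
AUC_0→∞ = 8.6625 + 0.492 = 9.1545 µg/mL·h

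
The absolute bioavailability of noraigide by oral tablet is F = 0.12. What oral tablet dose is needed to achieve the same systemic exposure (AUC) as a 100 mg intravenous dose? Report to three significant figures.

D_oral = 833 mg

For equal systemic exposure: F × D_ev = D_iv
D_ev = D_iv / F = 100 / 0.12 = 833.333 mg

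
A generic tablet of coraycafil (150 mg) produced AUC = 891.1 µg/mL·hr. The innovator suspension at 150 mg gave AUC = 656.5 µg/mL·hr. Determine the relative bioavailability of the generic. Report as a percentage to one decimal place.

F_rel = 135.7%

F_rel = (AUC_test/D_test) / (AUC_ref/D_ref)
      = (891.1/150) / (656.5/150)
      = 5.94067 / 4.37667 = 1.3573 = 135.73%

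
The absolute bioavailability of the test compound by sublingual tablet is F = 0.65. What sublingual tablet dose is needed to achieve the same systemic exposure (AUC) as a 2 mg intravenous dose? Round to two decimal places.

For equal systemic exposure: F × D_ev = D_iv
D_ev = D_iv / F = 2 / 0.65 = 3.07692 mg

D_sublingual = 3.08 mg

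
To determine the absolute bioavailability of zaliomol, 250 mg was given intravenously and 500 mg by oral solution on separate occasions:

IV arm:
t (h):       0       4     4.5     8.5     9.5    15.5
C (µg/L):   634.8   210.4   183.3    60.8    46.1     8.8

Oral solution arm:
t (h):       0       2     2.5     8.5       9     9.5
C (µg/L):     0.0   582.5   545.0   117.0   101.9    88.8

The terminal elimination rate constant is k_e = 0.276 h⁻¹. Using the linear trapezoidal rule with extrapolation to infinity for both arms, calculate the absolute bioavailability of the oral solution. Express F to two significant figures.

F = 0.65

Trapezoidal AUC_0→15.5 (IV):
  [0→4]: (634.8+210.4)/2 × 4 = 1690.4
  [4→4.5]: (210.4+183.3)/2 × 0.5 = 98.425
  [4.5→8.5]: (183.3+60.8)/2 × 4 = 488.2
  [8.5→9.5]: (60.8+46.1)/2 × 1 = 53.45
  [9.5→15.5]: (46.1+8.8)/2 × 6 = 164.7
  Sum = 2495.175 µg/L·h
IV tail: 8.8/0.276 = 31.884; AUC_iv,0→∞ = 2495.175 + 31.884 = 2527.059 µg/L·h
Trapezoidal AUC_0→9.5 (oral solution):
  [0→2]: (0.0+582.5)/2 × 2 = 582.5
  [2→2.5]: (582.5+545.0)/2 × 0.5 = 281.875
  [2.5→8.5]: (545.0+117.0)/2 × 6 = 1986.0
  [8.5→9]: (117.0+101.9)/2 × 0.5 = 54.725
  [9→9.5]: (101.9+88.8)/2 × 0.5 = 47.675
  Sum = 2952.775 µg/L·h
oral solution tail: 88.8/0.276 = 321.739; AUC_ev,0→∞ = 2952.775 + 321.739 = 3274.514 µg/L·h
F = (AUC_ev/D_ev)/(AUC_iv/D_iv) = (3274.514/500)/(2527.059/250) = 6.549028/10.108236 = 0.6479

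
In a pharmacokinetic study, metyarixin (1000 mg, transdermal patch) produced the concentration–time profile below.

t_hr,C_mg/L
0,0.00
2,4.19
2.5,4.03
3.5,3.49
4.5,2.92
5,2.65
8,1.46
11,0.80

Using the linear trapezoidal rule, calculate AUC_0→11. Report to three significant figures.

Trapezoidal AUC_0→11:
  [0→2]: (0.00+4.19)/2 × 2 = 4.19
  [2→2.5]: (4.19+4.03)/2 × 0.5 = 2.055
  [2.5→3.5]: (4.03+3.49)/2 × 1 = 3.76
  [3.5→4.5]: (3.49+2.92)/2 × 1 = 3.205
  [4.5→5]: (2.92+2.65)/2 × 0.5 = 1.3925
  [5→8]: (2.65+1.46)/2 × 3 = 6.165
  [8→11]: (1.46+0.80)/2 × 3 = 3.39
  Sum = 24.1575 mg/L·hr

AUC = 24.2 mg/L·hr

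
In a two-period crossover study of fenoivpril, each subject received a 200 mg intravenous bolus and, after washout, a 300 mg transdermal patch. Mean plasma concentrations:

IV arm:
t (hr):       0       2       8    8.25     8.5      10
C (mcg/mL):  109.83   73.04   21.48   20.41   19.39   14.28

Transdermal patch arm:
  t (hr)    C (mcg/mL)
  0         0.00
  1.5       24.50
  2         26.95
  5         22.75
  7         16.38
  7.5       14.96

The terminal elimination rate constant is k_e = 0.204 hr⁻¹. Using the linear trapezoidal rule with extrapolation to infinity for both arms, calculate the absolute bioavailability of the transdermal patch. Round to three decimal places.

Trapezoidal AUC_0→10 (IV):
  [0→2]: (109.83+73.04)/2 × 2 = 182.87
  [2→8]: (73.04+21.48)/2 × 6 = 283.56
  [8→8.25]: (21.48+20.41)/2 × 0.25 = 5.23625
  [8.25→8.5]: (20.41+19.39)/2 × 0.25 = 4.975
  [8.5→10]: (19.39+14.28)/2 × 1.5 = 25.2525
  Sum = 501.89375 mcg/mL·hr
IV tail: 14.28/0.204 = 70.000; AUC_iv,0→∞ = 501.89375 + 70.000 = 571.89375 mcg/mL·hr
Trapezoidal AUC_0→7.5 (transdermal patch):
  [0→1.5]: (0.00+24.50)/2 × 1.5 = 18.375
  [1.5→2]: (24.50+26.95)/2 × 0.5 = 12.8625
  [2→5]: (26.95+22.75)/2 × 3 = 74.55
  [5→7]: (22.75+16.38)/2 × 2 = 39.13
  [7→7.5]: (16.38+14.96)/2 × 0.5 = 7.835
  Sum = 152.7525 mcg/mL·hr
transdermal patch tail: 14.96/0.204 = 73.333; AUC_ev,0→∞ = 152.7525 + 73.333 = 226.0855 mcg/mL·hr
F = (AUC_ev/D_ev)/(AUC_iv/D_iv) = (226.0855/300)/(571.89375/200) = 0.753618/2.85947 = 0.2636

F = 0.264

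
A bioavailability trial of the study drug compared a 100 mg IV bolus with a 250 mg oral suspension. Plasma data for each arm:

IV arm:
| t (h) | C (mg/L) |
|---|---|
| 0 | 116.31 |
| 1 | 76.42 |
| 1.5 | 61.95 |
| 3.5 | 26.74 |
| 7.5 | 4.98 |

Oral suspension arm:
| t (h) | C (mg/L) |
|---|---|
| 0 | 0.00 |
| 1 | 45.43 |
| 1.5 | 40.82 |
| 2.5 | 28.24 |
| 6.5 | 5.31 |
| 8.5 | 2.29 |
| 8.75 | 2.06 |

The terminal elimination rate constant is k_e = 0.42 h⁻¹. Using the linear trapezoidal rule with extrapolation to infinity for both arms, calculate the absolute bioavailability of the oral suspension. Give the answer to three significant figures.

F = 0.216

Trapezoidal AUC_0→7.5 (IV):
  [0→1]: (116.31+76.42)/2 × 1 = 96.365
  [1→1.5]: (76.42+61.95)/2 × 0.5 = 34.5925
  [1.5→3.5]: (61.95+26.74)/2 × 2 = 88.69
  [3.5→7.5]: (26.74+4.98)/2 × 4 = 63.44
  Sum = 283.0875 mg/L·h
IV tail: 4.98/0.42 = 11.857; AUC_iv,0→∞ = 283.0875 + 11.857 = 294.9445 mg/L·h
Trapezoidal AUC_0→8.75 (oral suspension):
  [0→1]: (0.00+45.43)/2 × 1 = 22.715
  [1→1.5]: (45.43+40.82)/2 × 0.5 = 21.5625
  [1.5→2.5]: (40.82+28.24)/2 × 1 = 34.53
  [2.5→6.5]: (28.24+5.31)/2 × 4 = 67.1
  [6.5→8.5]: (5.31+2.29)/2 × 2 = 7.6
  [8.5→8.75]: (2.29+2.06)/2 × 0.25 = 0.54375
  Sum = 154.05125 mg/L·h
oral suspension tail: 2.06/0.42 = 4.905; AUC_ev,0→∞ = 154.05125 + 4.905 = 158.95625 mg/L·h
F = (AUC_ev/D_ev)/(AUC_iv/D_iv) = (158.95625/250)/(294.9445/100) = 0.635825/2.949445 = 0.2156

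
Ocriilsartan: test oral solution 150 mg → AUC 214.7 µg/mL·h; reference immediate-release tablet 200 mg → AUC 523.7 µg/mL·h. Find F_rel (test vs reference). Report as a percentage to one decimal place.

F_rel = (AUC_test/D_test) / (AUC_ref/D_ref)
      = (214.7/150) / (523.7/200)
      = 1.43133 / 2.6185 = 0.5466 = 54.66%

F_rel = 54.7%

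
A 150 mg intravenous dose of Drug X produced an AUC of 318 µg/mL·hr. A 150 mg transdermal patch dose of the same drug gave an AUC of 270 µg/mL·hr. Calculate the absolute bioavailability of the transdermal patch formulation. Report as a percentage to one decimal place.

F = 84.9%

F = (AUC_ev / D_ev) / (AUC_iv / D_iv)
  = (270/150) / (318/150)
  = 1.8 / 2.12 = 0.8491
  = 84.91%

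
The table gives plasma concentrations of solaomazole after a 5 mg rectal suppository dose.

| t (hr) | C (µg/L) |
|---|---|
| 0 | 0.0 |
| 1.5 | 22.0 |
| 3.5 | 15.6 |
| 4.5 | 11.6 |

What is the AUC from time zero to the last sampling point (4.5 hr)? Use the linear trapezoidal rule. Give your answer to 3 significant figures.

AUC = 67.7 µg/L·hr

Trapezoidal AUC_0→4.5:
  [0→1.5]: (0.0+22.0)/2 × 1.5 = 16.5
  [1.5→3.5]: (22.0+15.6)/2 × 2 = 37.6
  [3.5→4.5]: (15.6+11.6)/2 × 1 = 13.6
  Sum = 67.7 µg/L·hr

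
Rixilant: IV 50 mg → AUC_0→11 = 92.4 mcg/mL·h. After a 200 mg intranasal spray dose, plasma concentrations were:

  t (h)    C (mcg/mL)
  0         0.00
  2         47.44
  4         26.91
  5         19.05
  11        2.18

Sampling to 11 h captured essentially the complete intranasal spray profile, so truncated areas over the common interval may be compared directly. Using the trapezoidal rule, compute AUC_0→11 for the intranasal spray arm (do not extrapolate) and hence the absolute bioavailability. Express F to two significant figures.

F = 0.56

Trapezoidal AUC_0→11 (intranasal spray):
  [0→2]: (0.00+47.44)/2 × 2 = 47.44
  [2→4]: (47.44+26.91)/2 × 2 = 74.35
  [4→5]: (26.91+19.05)/2 × 1 = 22.98
  [5→11]: (19.05+2.18)/2 × 6 = 63.69
  Sum = 208.46 mcg/mL·h
F = (AUC_ev/D_ev)/(AUC_iv/D_iv) = (208.46/200)/(92.4/50) = 1.0423/1.848 = 0.5640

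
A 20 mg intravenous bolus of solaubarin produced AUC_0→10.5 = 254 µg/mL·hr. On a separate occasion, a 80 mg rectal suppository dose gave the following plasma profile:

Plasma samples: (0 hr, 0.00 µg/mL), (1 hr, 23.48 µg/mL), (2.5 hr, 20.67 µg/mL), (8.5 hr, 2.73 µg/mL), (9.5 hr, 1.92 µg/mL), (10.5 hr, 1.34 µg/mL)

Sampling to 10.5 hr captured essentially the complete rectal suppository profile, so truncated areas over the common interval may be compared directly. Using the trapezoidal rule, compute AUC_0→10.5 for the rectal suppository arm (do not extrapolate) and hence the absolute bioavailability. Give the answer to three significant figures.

F = 0.117

Trapezoidal AUC_0→10.5 (rectal suppository):
  [0→1]: (0.00+23.48)/2 × 1 = 11.74
  [1→2.5]: (23.48+20.67)/2 × 1.5 = 33.1125
  [2.5→8.5]: (20.67+2.73)/2 × 6 = 70.2
  [8.5→9.5]: (2.73+1.92)/2 × 1 = 2.325
  [9.5→10.5]: (1.92+1.34)/2 × 1 = 1.63
  Sum = 119.0075 µg/mL·hr
F = (AUC_ev/D_ev)/(AUC_iv/D_iv) = (119.0075/80)/(254/20) = 1.48759/12.7 = 0.1171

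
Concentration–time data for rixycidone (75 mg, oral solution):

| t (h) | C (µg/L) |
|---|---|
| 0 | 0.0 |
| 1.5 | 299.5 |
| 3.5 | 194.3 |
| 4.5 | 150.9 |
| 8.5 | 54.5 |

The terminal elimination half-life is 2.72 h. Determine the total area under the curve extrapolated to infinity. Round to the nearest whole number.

Trapezoidal AUC_0→8.5:
  [0→1.5]: (0.0+299.5)/2 × 1.5 = 224.625
  [1.5→3.5]: (299.5+194.3)/2 × 2 = 493.8
  [3.5→4.5]: (194.3+150.9)/2 × 1 = 172.6
  [4.5→8.5]: (150.9+54.5)/2 × 4 = 410.8
  Sum = 1301.825 µg/L·h
k_e = ln2 / t½ = 0.693147 / 2.72 = 0.2548 h^-1
Extrapolated tail: C_last / k_e = 54.5 / 0.2548 = 213.893
AUC_0→∞ = 1301.825 + 213.893 = 1515.718 µg/L·h

AUC = 1516 µg/L·h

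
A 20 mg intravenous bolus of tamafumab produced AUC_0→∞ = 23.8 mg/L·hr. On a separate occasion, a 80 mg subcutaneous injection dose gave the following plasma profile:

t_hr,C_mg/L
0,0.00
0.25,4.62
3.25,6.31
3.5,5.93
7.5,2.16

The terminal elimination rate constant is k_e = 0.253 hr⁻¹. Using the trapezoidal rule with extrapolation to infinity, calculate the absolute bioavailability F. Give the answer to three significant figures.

F = 0.454

Trapezoidal AUC_0→7.5 (subcutaneous injection):
  [0→0.25]: (0.00+4.62)/2 × 0.25 = 0.5775
  [0.25→3.25]: (4.62+6.31)/2 × 3 = 16.395
  [3.25→3.5]: (6.31+5.93)/2 × 0.25 = 1.53
  [3.5→7.5]: (5.93+2.16)/2 × 4 = 16.18
  Sum = 34.6825 mg/L·hr
Tail: C_last/k_e = 2.16/0.253 = 8.538
AUC_0→∞ (subcutaneous injection) = 34.6825 + 8.538 = 43.2205 mg/L·hr
F = (AUC_ev/D_ev)/(AUC_iv/D_iv) = (43.2205/80)/(23.8/20) = 0.54025625/1.19 = 0.4540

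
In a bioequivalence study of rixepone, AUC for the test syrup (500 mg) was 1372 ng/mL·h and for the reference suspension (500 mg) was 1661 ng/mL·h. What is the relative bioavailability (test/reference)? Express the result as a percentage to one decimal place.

F_rel = (AUC_test/D_test) / (AUC_ref/D_ref)
      = (1372/500) / (1661/500)
      = 2.744 / 3.322 = 0.8260 = 82.60%

F_rel = 82.6%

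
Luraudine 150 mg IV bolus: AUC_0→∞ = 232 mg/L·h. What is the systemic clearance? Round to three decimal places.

CL = Dose_iv / AUC_0→∞
   = 150 / 232 = 0.646552 L/h

CL = 0.647 L/h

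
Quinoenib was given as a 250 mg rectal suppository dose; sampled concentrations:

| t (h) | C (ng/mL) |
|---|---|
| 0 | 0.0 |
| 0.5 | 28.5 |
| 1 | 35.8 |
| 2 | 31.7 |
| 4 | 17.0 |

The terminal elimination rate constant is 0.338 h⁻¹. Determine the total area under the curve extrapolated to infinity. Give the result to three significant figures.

AUC = 156 ng/mL·h

Trapezoidal AUC_0→4:
  [0→0.5]: (0.0+28.5)/2 × 0.5 = 7.125
  [0.5→1]: (28.5+35.8)/2 × 0.5 = 16.075
  [1→2]: (35.8+31.7)/2 × 1 = 33.75
  [2→4]: (31.7+17.0)/2 × 2 = 48.7
  Sum = 105.65 ng/mL·h
Extrapolated tail: C_last / k_e = 17.0 / 0.338 = 50.296
AUC_0→∞ = 105.65 + 50.296 = 155.946 ng/mL·h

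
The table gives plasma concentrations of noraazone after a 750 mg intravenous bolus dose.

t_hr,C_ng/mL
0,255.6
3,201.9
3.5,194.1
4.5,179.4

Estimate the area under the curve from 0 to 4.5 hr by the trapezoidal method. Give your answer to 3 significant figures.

Trapezoidal AUC_0→4.5:
  [0→3]: (255.6+201.9)/2 × 3 = 686.25
  [3→3.5]: (201.9+194.1)/2 × 0.5 = 99.0
  [3.5→4.5]: (194.1+179.4)/2 × 1 = 186.75
  Sum = 972.0 ng/mL·hr

AUC = 972 ng/mL·hr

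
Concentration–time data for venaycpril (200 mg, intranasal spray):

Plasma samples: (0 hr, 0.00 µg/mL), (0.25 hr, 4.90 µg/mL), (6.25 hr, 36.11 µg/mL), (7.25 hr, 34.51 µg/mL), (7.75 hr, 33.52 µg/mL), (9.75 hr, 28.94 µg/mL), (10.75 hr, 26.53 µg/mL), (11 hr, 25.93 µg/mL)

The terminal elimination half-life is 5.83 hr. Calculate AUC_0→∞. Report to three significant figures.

AUC = 491 µg/mL·hr

Trapezoidal AUC_0→11:
  [0→0.25]: (0.00+4.90)/2 × 0.25 = 0.6125
  [0.25→6.25]: (4.90+36.11)/2 × 6 = 123.03
  [6.25→7.25]: (36.11+34.51)/2 × 1 = 35.31
  [7.25→7.75]: (34.51+33.52)/2 × 0.5 = 17.0075
  [7.75→9.75]: (33.52+28.94)/2 × 2 = 62.46
  [9.75→10.75]: (28.94+26.53)/2 × 1 = 27.735
  [10.75→11]: (26.53+25.93)/2 × 0.25 = 6.5575
  Sum = 272.7125 µg/mL·hr
k_e = ln2 / t½ = 0.693147 / 5.83 = 0.1189 hr^-1
Extrapolated tail: C_last / k_e = 25.93 / 0.1189 = 218.082
AUC_0→∞ = 272.7125 + 218.082 = 490.7945 µg/mL·hr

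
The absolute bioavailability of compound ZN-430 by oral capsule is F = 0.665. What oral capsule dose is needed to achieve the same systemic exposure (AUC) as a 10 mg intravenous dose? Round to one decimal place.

D_oral = 15.0 mg

For equal systemic exposure: F × D_ev = D_iv
D_ev = D_iv / F = 10 / 0.665 = 15.0376 mg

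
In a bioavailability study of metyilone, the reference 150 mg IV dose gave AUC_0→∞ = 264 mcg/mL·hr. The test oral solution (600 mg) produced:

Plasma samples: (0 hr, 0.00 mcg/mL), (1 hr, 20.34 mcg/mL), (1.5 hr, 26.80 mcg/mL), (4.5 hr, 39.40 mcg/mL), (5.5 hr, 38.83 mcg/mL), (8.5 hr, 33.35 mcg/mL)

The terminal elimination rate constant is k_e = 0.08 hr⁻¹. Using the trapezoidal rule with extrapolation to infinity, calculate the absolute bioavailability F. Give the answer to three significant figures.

F = 0.649

Trapezoidal AUC_0→8.5 (oral solution):
  [0→1]: (0.00+20.34)/2 × 1 = 10.17
  [1→1.5]: (20.34+26.80)/2 × 0.5 = 11.785
  [1.5→4.5]: (26.80+39.40)/2 × 3 = 99.3
  [4.5→5.5]: (39.40+38.83)/2 × 1 = 39.115
  [5.5→8.5]: (38.83+33.35)/2 × 3 = 108.27
  Sum = 268.64 mcg/mL·hr
Tail: C_last/k_e = 33.35/0.08 = 416.875
AUC_0→∞ (oral solution) = 268.64 + 416.875 = 685.515 mcg/mL·hr
F = (AUC_ev/D_ev)/(AUC_iv/D_iv) = (685.515/600)/(264/150) = 1.142525/1.76 = 0.6492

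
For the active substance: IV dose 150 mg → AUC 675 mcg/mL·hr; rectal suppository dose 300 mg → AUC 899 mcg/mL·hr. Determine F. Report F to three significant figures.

F = (AUC_ev / D_ev) / (AUC_iv / D_iv)
  = (899/300) / (675/150)
  = 2.99667 / 4.5 = 0.6659

F = 0.666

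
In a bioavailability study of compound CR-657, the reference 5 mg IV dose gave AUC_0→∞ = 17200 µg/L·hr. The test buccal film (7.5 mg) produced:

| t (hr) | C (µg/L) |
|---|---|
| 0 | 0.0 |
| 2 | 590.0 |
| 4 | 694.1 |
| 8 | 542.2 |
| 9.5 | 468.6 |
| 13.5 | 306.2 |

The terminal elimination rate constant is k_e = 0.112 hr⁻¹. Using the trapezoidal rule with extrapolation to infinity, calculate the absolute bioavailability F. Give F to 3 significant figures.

F = 0.364

Trapezoidal AUC_0→13.5 (buccal film):
  [0→2]: (0.0+590.0)/2 × 2 = 590.0
  [2→4]: (590.0+694.1)/2 × 2 = 1284.1
  [4→8]: (694.1+542.2)/2 × 4 = 2472.6
  [8→9.5]: (542.2+468.6)/2 × 1.5 = 758.1
  [9.5→13.5]: (468.6+306.2)/2 × 4 = 1549.6
  Sum = 6654.4 µg/L·hr
Tail: C_last/k_e = 306.2/0.112 = 2733.929
AUC_0→∞ (buccal film) = 6654.4 + 2733.929 = 9388.329 µg/L·hr
F = (AUC_ev/D_ev)/(AUC_iv/D_iv) = (9388.329/7.5)/(17200/5) = 1251.7772/3440 = 0.3639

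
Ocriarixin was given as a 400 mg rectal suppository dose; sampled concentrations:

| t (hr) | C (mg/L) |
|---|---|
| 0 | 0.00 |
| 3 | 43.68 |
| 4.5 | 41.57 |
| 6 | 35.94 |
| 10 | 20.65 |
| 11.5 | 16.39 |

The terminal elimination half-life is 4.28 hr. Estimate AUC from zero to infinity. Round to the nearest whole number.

AUC = 430 mg/L·hr

Trapezoidal AUC_0→11.5:
  [0→3]: (0.00+43.68)/2 × 3 = 65.52
  [3→4.5]: (43.68+41.57)/2 × 1.5 = 63.9375
  [4.5→6]: (41.57+35.94)/2 × 1.5 = 58.1325
  [6→10]: (35.94+20.65)/2 × 4 = 113.18
  [10→11.5]: (20.65+16.39)/2 × 1.5 = 27.78
  Sum = 328.55 mg/L·hr
k_e = ln2 / t½ = 0.693147 / 4.28 = 0.1620 hr^-1
Extrapolated tail: C_last / k_e = 16.39 / 0.162 = 101.173
AUC_0→∞ = 328.55 + 101.173 = 429.723 mg/L·hr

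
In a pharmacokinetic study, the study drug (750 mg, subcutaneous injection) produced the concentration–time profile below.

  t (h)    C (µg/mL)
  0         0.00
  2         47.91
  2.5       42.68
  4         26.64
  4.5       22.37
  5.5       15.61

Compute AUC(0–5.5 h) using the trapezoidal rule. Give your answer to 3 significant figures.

AUC = 154 µg/mL·h

Trapezoidal AUC_0→5.5:
  [0→2]: (0.00+47.91)/2 × 2 = 47.91
  [2→2.5]: (47.91+42.68)/2 × 0.5 = 22.6475
  [2.5→4]: (42.68+26.64)/2 × 1.5 = 51.99
  [4→4.5]: (26.64+22.37)/2 × 0.5 = 12.2525
  [4.5→5.5]: (22.37+15.61)/2 × 1 = 18.99
  Sum = 153.79 µg/mL·h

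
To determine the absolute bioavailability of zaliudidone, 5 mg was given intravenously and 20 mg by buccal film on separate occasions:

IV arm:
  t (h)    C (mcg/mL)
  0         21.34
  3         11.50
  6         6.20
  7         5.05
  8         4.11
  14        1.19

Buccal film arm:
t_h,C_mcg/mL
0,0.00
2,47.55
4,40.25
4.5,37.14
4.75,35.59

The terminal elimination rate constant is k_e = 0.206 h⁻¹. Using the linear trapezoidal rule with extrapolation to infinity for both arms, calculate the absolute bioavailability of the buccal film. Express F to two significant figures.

Trapezoidal AUC_0→14 (IV):
  [0→3]: (21.34+11.50)/2 × 3 = 49.26
  [3→6]: (11.50+6.20)/2 × 3 = 26.55
  [6→7]: (6.20+5.05)/2 × 1 = 5.625
  [7→8]: (5.05+4.11)/2 × 1 = 4.58
  [8→14]: (4.11+1.19)/2 × 6 = 15.9
  Sum = 101.915 mcg/mL·h
IV tail: 1.19/0.206 = 5.777; AUC_iv,0→∞ = 101.915 + 5.777 = 107.692 mcg/mL·h
Trapezoidal AUC_0→4.75 (buccal film):
  [0→2]: (0.00+47.55)/2 × 2 = 47.55
  [2→4]: (47.55+40.25)/2 × 2 = 87.8
  [4→4.5]: (40.25+37.14)/2 × 0.5 = 19.3475
  [4.5→4.75]: (37.14+35.59)/2 × 0.25 = 9.09125
  Sum = 163.78875 mcg/mL·h
buccal film tail: 35.59/0.206 = 172.767; AUC_ev,0→∞ = 163.78875 + 172.767 = 336.55575 mcg/mL·h
F = (AUC_ev/D_ev)/(AUC_iv/D_iv) = (336.55575/20)/(107.692/5) = 16.8278/21.5384 = 0.7813

F = 0.78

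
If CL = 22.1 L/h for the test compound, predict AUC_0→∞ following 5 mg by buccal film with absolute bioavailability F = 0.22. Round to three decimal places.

AUC = 0.050 mg/L·h

AUC_0→∞ = F × Dose / CL
        = 0.22 × 5 / 22.1 = 0.0497738 mg/L·h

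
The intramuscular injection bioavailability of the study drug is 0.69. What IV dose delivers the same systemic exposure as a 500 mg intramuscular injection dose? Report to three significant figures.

Systemic exposure from an extravascular dose = F × D_ev, so the equivalent IV dose is F × D_ev.
D_iv = F × D_ev = 0.69 × 500 = 345 mg

D_iv = 345 mg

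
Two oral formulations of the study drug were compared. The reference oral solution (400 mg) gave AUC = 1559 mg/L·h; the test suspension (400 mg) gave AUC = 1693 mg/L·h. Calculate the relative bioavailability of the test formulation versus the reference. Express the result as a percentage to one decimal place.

F_rel = 108.6%

F_rel = (AUC_test/D_test) / (AUC_ref/D_ref)
      = (1693/400) / (1559/400)
      = 4.2325 / 3.8975 = 1.0860 = 108.60%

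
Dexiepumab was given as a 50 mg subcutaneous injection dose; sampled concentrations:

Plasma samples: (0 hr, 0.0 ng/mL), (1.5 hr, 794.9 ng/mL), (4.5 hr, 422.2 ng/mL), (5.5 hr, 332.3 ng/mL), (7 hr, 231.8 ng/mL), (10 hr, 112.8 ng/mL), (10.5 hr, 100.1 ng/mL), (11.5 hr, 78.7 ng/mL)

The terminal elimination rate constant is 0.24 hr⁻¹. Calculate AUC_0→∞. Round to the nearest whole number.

AUC = 4210 ng/mL·hr

Trapezoidal AUC_0→11.5:
  [0→1.5]: (0.0+794.9)/2 × 1.5 = 596.175
  [1.5→4.5]: (794.9+422.2)/2 × 3 = 1825.65
  [4.5→5.5]: (422.2+332.3)/2 × 1 = 377.25
  [5.5→7]: (332.3+231.8)/2 × 1.5 = 423.075
  [7→10]: (231.8+112.8)/2 × 3 = 516.9
  [10→10.5]: (112.8+100.1)/2 × 0.5 = 53.225
  [10.5→11.5]: (100.1+78.7)/2 × 1 = 89.4
  Sum = 3881.675 ng/mL·hr
Extrapolated tail: C_last / k_e = 78.7 / 0.24 = 327.917
AUC_0→∞ = 3881.675 + 327.917 = 4209.592 ng/mL·hr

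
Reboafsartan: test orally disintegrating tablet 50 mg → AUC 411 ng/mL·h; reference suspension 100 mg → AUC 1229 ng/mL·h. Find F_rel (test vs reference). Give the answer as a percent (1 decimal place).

F_rel = 66.9%

F_rel = (AUC_test/D_test) / (AUC_ref/D_ref)
      = (411/50) / (1229/100)
      = 8.22 / 12.29 = 0.6688 = 66.88%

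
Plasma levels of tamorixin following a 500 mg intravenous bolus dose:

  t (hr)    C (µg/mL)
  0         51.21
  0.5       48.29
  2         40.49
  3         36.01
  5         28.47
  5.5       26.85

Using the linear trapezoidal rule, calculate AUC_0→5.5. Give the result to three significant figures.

AUC = 208 µg/mL·hr

Trapezoidal AUC_0→5.5:
  [0→0.5]: (51.21+48.29)/2 × 0.5 = 24.875
  [0.5→2]: (48.29+40.49)/2 × 1.5 = 66.585
  [2→3]: (40.49+36.01)/2 × 1 = 38.25
  [3→5]: (36.01+28.47)/2 × 2 = 64.48
  [5→5.5]: (28.47+26.85)/2 × 0.5 = 13.83
  Sum = 208.02 µg/mL·hr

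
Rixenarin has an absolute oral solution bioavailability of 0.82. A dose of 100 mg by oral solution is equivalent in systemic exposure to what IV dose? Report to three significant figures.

Systemic exposure from an extravascular dose = F × D_ev, so the equivalent IV dose is F × D_ev.
D_iv = F × D_ev = 0.82 × 100 = 82 mg

D_iv = 82.0 mg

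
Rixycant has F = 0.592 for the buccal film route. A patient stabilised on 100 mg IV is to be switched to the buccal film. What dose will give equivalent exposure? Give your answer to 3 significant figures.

For equal systemic exposure: F × D_ev = D_iv
D_ev = D_iv / F = 100 / 0.592 = 168.919 mg

D_buccal = 169 mg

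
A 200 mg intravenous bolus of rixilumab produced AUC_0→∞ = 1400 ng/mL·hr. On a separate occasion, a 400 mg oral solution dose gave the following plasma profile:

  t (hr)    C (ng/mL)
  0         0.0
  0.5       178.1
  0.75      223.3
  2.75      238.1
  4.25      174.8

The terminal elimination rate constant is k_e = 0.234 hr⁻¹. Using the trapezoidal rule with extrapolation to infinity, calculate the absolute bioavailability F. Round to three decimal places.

Trapezoidal AUC_0→4.25 (oral solution):
  [0→0.5]: (0.0+178.1)/2 × 0.5 = 44.525
  [0.5→0.75]: (178.1+223.3)/2 × 0.25 = 50.175
  [0.75→2.75]: (223.3+238.1)/2 × 2 = 461.4
  [2.75→4.25]: (238.1+174.8)/2 × 1.5 = 309.675
  Sum = 865.775 ng/mL·hr
Tail: C_last/k_e = 174.8/0.234 = 747.009
AUC_0→∞ (oral solution) = 865.775 + 747.009 = 1612.784 ng/mL·hr
F = (AUC_ev/D_ev)/(AUC_iv/D_iv) = (1612.784/400)/(1400/200) = 4.03196/7 = 0.5760

F = 0.576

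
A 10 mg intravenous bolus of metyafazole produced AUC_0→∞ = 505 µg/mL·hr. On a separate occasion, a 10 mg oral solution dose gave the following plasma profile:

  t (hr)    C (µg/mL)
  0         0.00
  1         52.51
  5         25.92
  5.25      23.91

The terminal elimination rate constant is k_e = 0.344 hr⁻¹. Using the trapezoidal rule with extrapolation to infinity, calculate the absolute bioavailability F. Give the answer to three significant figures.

F = 0.513

Trapezoidal AUC_0→5.25 (oral solution):
  [0→1]: (0.00+52.51)/2 × 1 = 26.255
  [1→5]: (52.51+25.92)/2 × 4 = 156.86
  [5→5.25]: (25.92+23.91)/2 × 0.25 = 6.22875
  Sum = 189.34375 µg/mL·hr
Tail: C_last/k_e = 23.91/0.344 = 69.506
AUC_0→∞ (oral solution) = 189.34375 + 69.506 = 258.84975 µg/mL·hr
F = (AUC_ev/D_ev)/(AUC_iv/D_iv) = (258.84975/10)/(505/10) = 25.884975/50.5 = 0.5126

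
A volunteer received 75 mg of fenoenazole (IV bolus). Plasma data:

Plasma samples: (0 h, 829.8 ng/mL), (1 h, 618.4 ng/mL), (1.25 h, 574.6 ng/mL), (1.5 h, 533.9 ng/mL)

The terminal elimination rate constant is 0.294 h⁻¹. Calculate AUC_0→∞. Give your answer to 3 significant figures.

AUC = 2830 ng/mL·h

Trapezoidal AUC_0→1.5:
  [0→1]: (829.8+618.4)/2 × 1 = 724.1
  [1→1.25]: (618.4+574.6)/2 × 0.25 = 149.125
  [1.25→1.5]: (574.6+533.9)/2 × 0.25 = 138.5625
  Sum = 1011.7875 ng/mL·h
Extrapolated tail: C_last / k_e = 533.9 / 0.294 = 1815.986
AUC_0→∞ = 1011.7875 + 1815.986 = 2827.7735 ng/mL·h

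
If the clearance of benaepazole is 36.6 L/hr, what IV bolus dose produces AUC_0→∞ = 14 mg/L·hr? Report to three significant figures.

Dose_iv = CL × AUC_0→∞
     = 36.6 × 14 = 512.4 mg

Dose = 512 mg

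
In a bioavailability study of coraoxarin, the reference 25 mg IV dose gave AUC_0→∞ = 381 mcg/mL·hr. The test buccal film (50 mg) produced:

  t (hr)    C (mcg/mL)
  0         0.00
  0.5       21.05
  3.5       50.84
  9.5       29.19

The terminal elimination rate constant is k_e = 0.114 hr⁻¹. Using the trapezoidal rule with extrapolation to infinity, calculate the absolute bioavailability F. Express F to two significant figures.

F = 0.80

Trapezoidal AUC_0→9.5 (buccal film):
  [0→0.5]: (0.00+21.05)/2 × 0.5 = 5.2625
  [0.5→3.5]: (21.05+50.84)/2 × 3 = 107.835
  [3.5→9.5]: (50.84+29.19)/2 × 6 = 240.09
  Sum = 353.1875 mcg/mL·hr
Tail: C_last/k_e = 29.19/0.114 = 256.053
AUC_0→∞ (buccal film) = 353.1875 + 256.053 = 609.2405 mcg/mL·hr
F = (AUC_ev/D_ev)/(AUC_iv/D_iv) = (609.2405/50)/(381/25) = 12.18481/15.24 = 0.7995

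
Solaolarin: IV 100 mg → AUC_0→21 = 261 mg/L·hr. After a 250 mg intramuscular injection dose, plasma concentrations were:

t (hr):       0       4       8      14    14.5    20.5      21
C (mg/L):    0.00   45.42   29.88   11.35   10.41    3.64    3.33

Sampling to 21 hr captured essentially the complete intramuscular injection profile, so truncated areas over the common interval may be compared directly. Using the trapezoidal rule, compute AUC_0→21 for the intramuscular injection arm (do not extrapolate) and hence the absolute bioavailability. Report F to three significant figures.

Trapezoidal AUC_0→21 (intramuscular injection):
  [0→4]: (0.00+45.42)/2 × 4 = 90.84
  [4→8]: (45.42+29.88)/2 × 4 = 150.6
  [8→14]: (29.88+11.35)/2 × 6 = 123.69
  [14→14.5]: (11.35+10.41)/2 × 0.5 = 5.44
  [14.5→20.5]: (10.41+3.64)/2 × 6 = 42.15
  [20.5→21]: (3.64+3.33)/2 × 0.5 = 1.7425
  Sum = 414.4625 mg/L·hr
F = (AUC_ev/D_ev)/(AUC_iv/D_iv) = (414.4625/250)/(261/100) = 1.65785/2.61 = 0.6352

F = 0.635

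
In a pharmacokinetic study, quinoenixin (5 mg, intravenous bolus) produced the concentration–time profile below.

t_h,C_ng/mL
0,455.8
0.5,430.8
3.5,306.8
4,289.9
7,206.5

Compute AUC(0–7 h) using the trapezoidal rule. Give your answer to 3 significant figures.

Trapezoidal AUC_0→7:
  [0→0.5]: (455.8+430.8)/2 × 0.5 = 221.65
  [0.5→3.5]: (430.8+306.8)/2 × 3 = 1106.4
  [3.5→4]: (306.8+289.9)/2 × 0.5 = 149.175
  [4→7]: (289.9+206.5)/2 × 3 = 744.6
  Sum = 2221.825 ng/mL·h

AUC = 2220 ng/mL·h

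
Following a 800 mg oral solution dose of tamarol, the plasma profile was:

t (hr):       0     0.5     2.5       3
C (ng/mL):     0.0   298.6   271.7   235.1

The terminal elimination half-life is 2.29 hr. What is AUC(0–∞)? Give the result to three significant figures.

AUC = 1550 ng/mL·hr

Trapezoidal AUC_0→3:
  [0→0.5]: (0.0+298.6)/2 × 0.5 = 74.65
  [0.5→2.5]: (298.6+271.7)/2 × 2 = 570.3
  [2.5→3]: (271.7+235.1)/2 × 0.5 = 126.7
  Sum = 771.65 ng/mL·hr
k_e = ln2 / t½ = 0.693147 / 2.29 = 0.3027 hr^-1
Extrapolated tail: C_last / k_e = 235.1 / 0.3027 = 776.677
AUC_0→∞ = 771.65 + 776.677 = 1548.327 ng/mL·hr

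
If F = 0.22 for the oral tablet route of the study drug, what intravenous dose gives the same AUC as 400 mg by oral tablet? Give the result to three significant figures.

D_iv = 88.0 mg

Systemic exposure from an extravascular dose = F × D_ev, so the equivalent IV dose is F × D_ev.
D_iv = F × D_ev = 0.22 × 400 = 88 mg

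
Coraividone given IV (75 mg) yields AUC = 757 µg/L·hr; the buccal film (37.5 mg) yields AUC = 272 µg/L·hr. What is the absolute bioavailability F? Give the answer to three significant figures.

F = 0.719

F = (AUC_ev / D_ev) / (AUC_iv / D_iv)
  = (272/37.5) / (757/75)
  = 7.25333 / 10.0933 = 0.7186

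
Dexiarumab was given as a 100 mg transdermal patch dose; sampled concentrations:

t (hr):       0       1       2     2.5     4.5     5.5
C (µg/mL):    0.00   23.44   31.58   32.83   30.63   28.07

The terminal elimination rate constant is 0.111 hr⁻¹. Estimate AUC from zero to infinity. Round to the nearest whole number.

AUC = 401 µg/mL·hr

Trapezoidal AUC_0→5.5:
  [0→1]: (0.00+23.44)/2 × 1 = 11.72
  [1→2]: (23.44+31.58)/2 × 1 = 27.51
  [2→2.5]: (31.58+32.83)/2 × 0.5 = 16.1025
  [2.5→4.5]: (32.83+30.63)/2 × 2 = 63.46
  [4.5→5.5]: (30.63+28.07)/2 × 1 = 29.35
  Sum = 148.1425 µg/mL·hr
Extrapolated tail: C_last / k_e = 28.07 / 0.111 = 252.883
AUC_0→∞ = 148.1425 + 252.883 = 401.0255 µg/mL·hr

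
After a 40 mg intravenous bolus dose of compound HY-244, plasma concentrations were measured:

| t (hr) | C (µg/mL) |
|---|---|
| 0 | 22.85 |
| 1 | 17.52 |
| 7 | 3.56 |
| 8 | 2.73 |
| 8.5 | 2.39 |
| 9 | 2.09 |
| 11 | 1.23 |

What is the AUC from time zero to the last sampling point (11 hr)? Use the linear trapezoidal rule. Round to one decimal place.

Trapezoidal AUC_0→11:
  [0→1]: (22.85+17.52)/2 × 1 = 20.185
  [1→7]: (17.52+3.56)/2 × 6 = 63.24
  [7→8]: (3.56+2.73)/2 × 1 = 3.145
  [8→8.5]: (2.73+2.39)/2 × 0.5 = 1.28
  [8.5→9]: (2.39+2.09)/2 × 0.5 = 1.12
  [9→11]: (2.09+1.23)/2 × 2 = 3.32
  Sum = 92.29 µg/mL·hr

AUC = 92.3 µg/mL·hr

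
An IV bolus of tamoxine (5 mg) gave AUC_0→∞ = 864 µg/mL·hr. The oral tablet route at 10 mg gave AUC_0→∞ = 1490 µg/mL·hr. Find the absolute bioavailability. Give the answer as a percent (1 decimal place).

F = 86.2%

F = (AUC_ev / D_ev) / (AUC_iv / D_iv)
  = (1490/10) / (864/5)
  = 149 / 172.8 = 0.8623
  = 86.23%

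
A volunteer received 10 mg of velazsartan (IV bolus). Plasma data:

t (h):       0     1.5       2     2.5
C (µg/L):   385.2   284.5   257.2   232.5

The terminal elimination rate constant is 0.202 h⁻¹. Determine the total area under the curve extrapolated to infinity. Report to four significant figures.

Trapezoidal AUC_0→2.5:
  [0→1.5]: (385.2+284.5)/2 × 1.5 = 502.275
  [1.5→2]: (284.5+257.2)/2 × 0.5 = 135.425
  [2→2.5]: (257.2+232.5)/2 × 0.5 = 122.425
  Sum = 760.125 µg/L·h
Extrapolated tail: C_last / k_e = 232.5 / 0.202 = 1150.990
AUC_0→∞ = 760.125 + 1150.990 = 1911.115 µg/L·h

AUC = 1911 µg/L·h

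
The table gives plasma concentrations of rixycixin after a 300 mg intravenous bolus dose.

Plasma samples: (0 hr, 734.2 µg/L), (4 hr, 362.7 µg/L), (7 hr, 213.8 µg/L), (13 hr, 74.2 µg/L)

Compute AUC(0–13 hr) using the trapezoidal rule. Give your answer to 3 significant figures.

Trapezoidal AUC_0→13:
  [0→4]: (734.2+362.7)/2 × 4 = 2193.8
  [4→7]: (362.7+213.8)/2 × 3 = 864.75
  [7→13]: (213.8+74.2)/2 × 6 = 864.0
  Sum = 3922.55 µg/L·hr

AUC = 3920 µg/L·hr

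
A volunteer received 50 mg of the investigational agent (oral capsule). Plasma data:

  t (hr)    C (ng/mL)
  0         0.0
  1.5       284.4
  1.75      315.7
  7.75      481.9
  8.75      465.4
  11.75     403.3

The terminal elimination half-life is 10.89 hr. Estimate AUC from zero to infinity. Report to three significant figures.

Trapezoidal AUC_0→11.75:
  [0→1.5]: (0.0+284.4)/2 × 1.5 = 213.3
  [1.5→1.75]: (284.4+315.7)/2 × 0.25 = 75.0125
  [1.75→7.75]: (315.7+481.9)/2 × 6 = 2392.8
  [7.75→8.75]: (481.9+465.4)/2 × 1 = 473.65
  [8.75→11.75]: (465.4+403.3)/2 × 3 = 1303.05
  Sum = 4457.8125 ng/mL·hr
k_e = ln2 / t½ = 0.693147 / 10.89 = 0.0636 hr^-1
Extrapolated tail: C_last / k_e = 403.3 / 0.0636 = 6341.195
AUC_0→∞ = 4457.8125 + 6341.195 = 10799.0075 ng/mL·hr

AUC = 10800 ng/mL·hr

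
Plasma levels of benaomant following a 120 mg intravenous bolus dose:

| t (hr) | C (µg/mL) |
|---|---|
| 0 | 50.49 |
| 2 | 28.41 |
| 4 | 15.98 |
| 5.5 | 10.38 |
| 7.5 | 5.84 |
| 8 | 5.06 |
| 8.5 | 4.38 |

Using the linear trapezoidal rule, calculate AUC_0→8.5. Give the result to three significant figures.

AUC = 164 µg/mL·hr

Trapezoidal AUC_0→8.5:
  [0→2]: (50.49+28.41)/2 × 2 = 78.9
  [2→4]: (28.41+15.98)/2 × 2 = 44.39
  [4→5.5]: (15.98+10.38)/2 × 1.5 = 19.77
  [5.5→7.5]: (10.38+5.84)/2 × 2 = 16.22
  [7.5→8]: (5.84+5.06)/2 × 0.5 = 2.725
  [8→8.5]: (5.06+4.38)/2 × 0.5 = 2.36
  Sum = 164.365 µg/mL·hr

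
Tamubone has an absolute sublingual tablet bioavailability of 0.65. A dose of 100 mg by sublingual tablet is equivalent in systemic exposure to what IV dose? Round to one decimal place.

D_iv = 65.0 mg

Systemic exposure from an extravascular dose = F × D_ev, so the equivalent IV dose is F × D_ev.
D_iv = F × D_ev = 0.65 × 100 = 65 mg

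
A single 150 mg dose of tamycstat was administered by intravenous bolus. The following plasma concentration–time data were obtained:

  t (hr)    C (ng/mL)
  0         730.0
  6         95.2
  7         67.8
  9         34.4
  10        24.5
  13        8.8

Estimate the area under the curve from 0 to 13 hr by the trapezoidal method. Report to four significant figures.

Trapezoidal AUC_0→13:
  [0→6]: (730.0+95.2)/2 × 6 = 2475.6
  [6→7]: (95.2+67.8)/2 × 1 = 81.5
  [7→9]: (67.8+34.4)/2 × 2 = 102.2
  [9→10]: (34.4+24.5)/2 × 1 = 29.45
  [10→13]: (24.5+8.8)/2 × 3 = 49.95
  Sum = 2738.7 ng/mL·hr

AUC = 2739 ng/mL·hr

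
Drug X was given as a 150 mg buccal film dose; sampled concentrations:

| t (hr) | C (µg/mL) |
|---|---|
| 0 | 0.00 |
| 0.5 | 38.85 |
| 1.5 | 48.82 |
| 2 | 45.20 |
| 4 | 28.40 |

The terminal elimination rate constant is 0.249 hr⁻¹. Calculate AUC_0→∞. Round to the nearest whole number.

AUC = 265 µg/mL·hr

Trapezoidal AUC_0→4:
  [0→0.5]: (0.00+38.85)/2 × 0.5 = 9.7125
  [0.5→1.5]: (38.85+48.82)/2 × 1 = 43.835
  [1.5→2]: (48.82+45.20)/2 × 0.5 = 23.505
  [2→4]: (45.20+28.40)/2 × 2 = 73.6
  Sum = 150.6525 µg/mL·hr
Extrapolated tail: C_last / k_e = 28.40 / 0.249 = 114.056
AUC_0→∞ = 150.6525 + 114.056 = 264.7085 µg/mL·hr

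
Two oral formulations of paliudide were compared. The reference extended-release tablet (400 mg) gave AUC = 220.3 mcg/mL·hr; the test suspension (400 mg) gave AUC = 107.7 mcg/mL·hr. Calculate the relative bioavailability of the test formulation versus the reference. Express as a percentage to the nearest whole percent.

F_rel = 49%

F_rel = (AUC_test/D_test) / (AUC_ref/D_ref)
      = (107.7/400) / (220.3/400)
      = 0.26925 / 0.55075 = 0.4889 = 48.89%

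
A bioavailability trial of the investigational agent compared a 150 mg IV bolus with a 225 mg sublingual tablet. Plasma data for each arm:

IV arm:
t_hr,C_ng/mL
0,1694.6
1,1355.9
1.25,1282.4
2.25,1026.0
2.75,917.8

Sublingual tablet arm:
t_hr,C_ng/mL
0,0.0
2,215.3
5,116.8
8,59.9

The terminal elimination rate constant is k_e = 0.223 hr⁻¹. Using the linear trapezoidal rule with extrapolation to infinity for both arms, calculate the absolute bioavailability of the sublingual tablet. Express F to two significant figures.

F = 0.11

Trapezoidal AUC_0→2.75 (IV):
  [0→1]: (1694.6+1355.9)/2 × 1 = 1525.25
  [1→1.25]: (1355.9+1282.4)/2 × 0.25 = 329.7875
  [1.25→2.25]: (1282.4+1026.0)/2 × 1 = 1154.2
  [2.25→2.75]: (1026.0+917.8)/2 × 0.5 = 485.95
  Sum = 3495.1875 ng/mL·hr
IV tail: 917.8/0.223 = 4115.695; AUC_iv,0→∞ = 3495.1875 + 4115.695 = 7610.8825 ng/mL·hr
Trapezoidal AUC_0→8 (sublingual tablet):
  [0→2]: (0.0+215.3)/2 × 2 = 215.3
  [2→5]: (215.3+116.8)/2 × 3 = 498.15
  [5→8]: (116.8+59.9)/2 × 3 = 265.05
  Sum = 978.5 ng/mL·hr
sublingual tablet tail: 59.9/0.223 = 268.610; AUC_ev,0→∞ = 978.5 + 268.610 = 1247.11 ng/mL·hr
F = (AUC_ev/D_ev)/(AUC_iv/D_iv) = (1247.11/225)/(7610.8825/150) = 5.54271/50.7392 = 0.1092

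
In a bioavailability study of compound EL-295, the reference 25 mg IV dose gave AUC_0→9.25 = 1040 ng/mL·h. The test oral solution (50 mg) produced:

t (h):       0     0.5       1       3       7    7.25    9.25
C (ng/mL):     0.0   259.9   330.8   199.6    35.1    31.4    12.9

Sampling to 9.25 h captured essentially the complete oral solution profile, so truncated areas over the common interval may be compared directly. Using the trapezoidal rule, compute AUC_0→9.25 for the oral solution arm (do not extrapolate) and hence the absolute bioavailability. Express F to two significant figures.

Trapezoidal AUC_0→9.25 (oral solution):
  [0→0.5]: (0.0+259.9)/2 × 0.5 = 64.975
  [0.5→1]: (259.9+330.8)/2 × 0.5 = 147.675
  [1→3]: (330.8+199.6)/2 × 2 = 530.4
  [3→7]: (199.6+35.1)/2 × 4 = 469.4
  [7→7.25]: (35.1+31.4)/2 × 0.25 = 8.3125
  [7.25→9.25]: (31.4+12.9)/2 × 2 = 44.3
  Sum = 1265.0625 ng/mL·h
F = (AUC_ev/D_ev)/(AUC_iv/D_iv) = (1265.0625/50)/(1040/25) = 25.30125/41.6 = 0.6082

F = 0.61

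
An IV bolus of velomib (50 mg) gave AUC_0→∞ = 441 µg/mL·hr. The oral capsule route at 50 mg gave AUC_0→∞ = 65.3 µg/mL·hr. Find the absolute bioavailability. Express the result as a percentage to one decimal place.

F = 14.8%

F = (AUC_ev / D_ev) / (AUC_iv / D_iv)
  = (65.3/50) / (441/50)
  = 1.306 / 8.82 = 0.1481
  = 14.81%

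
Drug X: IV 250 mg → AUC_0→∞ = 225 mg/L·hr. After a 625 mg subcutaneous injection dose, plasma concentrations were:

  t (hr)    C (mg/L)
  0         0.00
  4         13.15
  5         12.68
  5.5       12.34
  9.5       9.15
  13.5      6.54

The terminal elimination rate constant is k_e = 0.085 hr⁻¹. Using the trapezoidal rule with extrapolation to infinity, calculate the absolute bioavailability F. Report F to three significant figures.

F = 0.350

Trapezoidal AUC_0→13.5 (subcutaneous injection):
  [0→4]: (0.00+13.15)/2 × 4 = 26.3
  [4→5]: (13.15+12.68)/2 × 1 = 12.915
  [5→5.5]: (12.68+12.34)/2 × 0.5 = 6.255
  [5.5→9.5]: (12.34+9.15)/2 × 4 = 42.98
  [9.5→13.5]: (9.15+6.54)/2 × 4 = 31.38
  Sum = 119.83 mg/L·hr
Tail: C_last/k_e = 6.54/0.085 = 76.941
AUC_0→∞ (subcutaneous injection) = 119.83 + 76.941 = 196.771 mg/L·hr
F = (AUC_ev/D_ev)/(AUC_iv/D_iv) = (196.771/625)/(225/250) = 0.3148336/0.9 = 0.3498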